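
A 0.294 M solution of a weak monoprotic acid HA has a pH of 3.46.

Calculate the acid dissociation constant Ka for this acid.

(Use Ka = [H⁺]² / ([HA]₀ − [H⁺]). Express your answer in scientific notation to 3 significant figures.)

[H⁺] = 10^(−pH) = 10^(−3.46) = 3.467e-04 M. For HA ⇌ H⁺ + A⁻, Ka = [H⁺][A⁻]/[HA] = [H⁺]² / ([HA]₀ − [H⁺]) = (3.467e-04)² / (0.294 − 3.467e-04) = 4.09e-07.

K_a = 4.09e-07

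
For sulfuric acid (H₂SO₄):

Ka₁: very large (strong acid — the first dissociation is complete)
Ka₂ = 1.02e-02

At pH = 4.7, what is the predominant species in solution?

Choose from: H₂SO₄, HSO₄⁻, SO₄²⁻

The first dissociation is complete, so H₂SO₄ itself is never the predominant species in water; pKa₂ = -log(1.02e-02) = 1.99. For a polyprotic acid the predominant species crosses at each pKa: below pKa_n the protonated form dominates, above it the deprotonated form does. At pH = 4.7, the predominant species is SO₄²⁻.

SO₄²⁻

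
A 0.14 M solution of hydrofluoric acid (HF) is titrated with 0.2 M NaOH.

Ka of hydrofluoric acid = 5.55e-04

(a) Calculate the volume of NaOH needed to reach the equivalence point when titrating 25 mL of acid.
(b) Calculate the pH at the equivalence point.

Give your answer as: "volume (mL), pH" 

moles acid = 0.14 × 25/1000 = 0.0035 mol; V_base = moles/0.2 × 1000 = 17.5 mL. At equivalence only the conjugate base is present: [A⁻] = 0.0035/0.043 = 8.2353e-02 M. Kb = Kw/Ka = 1.80e-11; [OH⁻] = √(Kb × [A⁻]) = 1.2181e-06; pOH = 5.91; pH = 14 - pOH = 8.09.

V = 17.5 mL, pH = 8.09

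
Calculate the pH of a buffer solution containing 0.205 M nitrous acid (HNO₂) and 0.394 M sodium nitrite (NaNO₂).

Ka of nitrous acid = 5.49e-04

pKa = -log(5.49e-04) = 3.26. pH = pKa + log([A⁻]/[HA]) = 3.26 + log(0.394/0.205)

pH = 3.54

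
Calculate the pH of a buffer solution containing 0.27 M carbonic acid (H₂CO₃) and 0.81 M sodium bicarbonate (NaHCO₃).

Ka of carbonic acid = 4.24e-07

pKa = -log(4.24e-07) = 6.37. pH = pKa + log([A⁻]/[HA]) = 6.37 + log(0.81/0.27)

pH = 6.85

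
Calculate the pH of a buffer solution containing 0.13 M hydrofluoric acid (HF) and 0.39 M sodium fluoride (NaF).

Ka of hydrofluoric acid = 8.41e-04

pKa = -log(8.41e-04) = 3.08. pH = pKa + log([A⁻]/[HA]) = 3.08 + log(0.39/0.13)

pH = 3.55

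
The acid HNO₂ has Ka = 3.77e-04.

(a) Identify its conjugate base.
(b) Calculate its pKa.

(a) The conjugate base is formed by removing one H⁺ from HNO₂, giving NO₂⁻. (b) pKa = -log(Ka) = -log(3.77e-04) = 3.42.

Conjugate base: NO₂⁻; pK_a = 3.42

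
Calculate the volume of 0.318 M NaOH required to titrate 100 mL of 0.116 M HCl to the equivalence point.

At equivalence: moles acid = moles base. moles HCl = 0.116 × 100/1000 = 0.0116 mol. V_base = moles / 0.318 × 1000 = 36.5 mL.

V_{base} = 36.5 mL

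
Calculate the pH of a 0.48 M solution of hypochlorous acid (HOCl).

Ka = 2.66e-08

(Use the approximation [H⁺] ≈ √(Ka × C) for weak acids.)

[H⁺] = √(Ka × C) = √(2.66e-08 × 0.48) = 1.1300e-04. pH = -log(1.1300e-04)

pH = 3.95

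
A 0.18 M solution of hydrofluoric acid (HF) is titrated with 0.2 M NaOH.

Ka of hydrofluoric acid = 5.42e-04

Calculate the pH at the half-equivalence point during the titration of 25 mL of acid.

At half-equivalence [HA] = [A⁻], so Henderson-Hasselbalch gives pH = pKa = -log(5.42e-04) = 3.27.

pH = pKa = 3.27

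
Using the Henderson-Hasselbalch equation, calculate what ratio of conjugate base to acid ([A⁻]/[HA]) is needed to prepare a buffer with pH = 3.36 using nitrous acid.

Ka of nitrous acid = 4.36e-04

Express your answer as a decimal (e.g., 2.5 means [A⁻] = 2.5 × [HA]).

pKa = -log(4.36e-04) = 3.3605. pH = pKa + log([A⁻]/[HA]), so log([A⁻]/[HA]) = pH − pKa = 3.36 − 3.3605 = -0.0005. [A⁻]/[HA] = 10^(-0.0005) = 0.999

[A⁻]/[HA] = 0.999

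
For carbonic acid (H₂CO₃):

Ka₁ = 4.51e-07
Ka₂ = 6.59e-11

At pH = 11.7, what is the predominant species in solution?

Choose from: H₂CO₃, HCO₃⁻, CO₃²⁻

pKa₁ = 6.35, pKa₂ = 10.18. For a polyprotic acid the predominant species crosses at each pKa: below pKa_n the protonated form dominates, above it the deprotonated form does. At pH = 11.7, the predominant species is CO₃²⁻.

CO₃²⁻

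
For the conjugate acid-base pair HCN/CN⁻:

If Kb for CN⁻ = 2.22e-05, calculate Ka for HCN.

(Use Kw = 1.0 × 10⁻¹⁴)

For a conjugate pair Ka × Kb = Kw, so Ka = Kw/Kb = 1.0 × 10⁻¹⁴ / 2.22e-05 = 4.50e-10.

K_a = 4.50e-10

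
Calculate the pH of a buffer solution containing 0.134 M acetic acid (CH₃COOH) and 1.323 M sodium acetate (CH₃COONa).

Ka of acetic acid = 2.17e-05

pKa = -log(2.17e-05) = 4.66. pH = pKa + log([A⁻]/[HA]) = 4.66 + log(1.323/0.134)

pH = 5.66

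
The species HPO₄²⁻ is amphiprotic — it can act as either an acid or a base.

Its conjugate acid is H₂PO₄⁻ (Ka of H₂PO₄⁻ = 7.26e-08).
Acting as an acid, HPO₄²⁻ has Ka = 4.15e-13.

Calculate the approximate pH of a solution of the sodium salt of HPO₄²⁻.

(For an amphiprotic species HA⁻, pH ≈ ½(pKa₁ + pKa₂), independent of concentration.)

pKa₁ = -log(7.26e-08) = 7.14; pKa₂ = -log(4.15e-13) = 12.38. For an amphiprotic species, pH ≈ ½(pKa₁ + pKa₂) = ½(7.14 + 12.38) = 9.76.

pH = 9.76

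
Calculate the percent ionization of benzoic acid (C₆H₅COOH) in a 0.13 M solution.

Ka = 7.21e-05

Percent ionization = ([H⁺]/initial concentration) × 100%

Using Ka equilibrium: x² + Ka×x - Ka×C = 0. Solving: [H⁺] = 3.0257e-03. Percent = (3.0257e-03/0.13) × 100

Percent ionization = 2.33%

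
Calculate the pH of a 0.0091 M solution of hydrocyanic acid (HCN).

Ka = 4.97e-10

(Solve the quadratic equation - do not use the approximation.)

x² + Ka×x - Ka×C = 0. Using quadratic formula: [H⁺] = 2.1264e-06

pH = 5.67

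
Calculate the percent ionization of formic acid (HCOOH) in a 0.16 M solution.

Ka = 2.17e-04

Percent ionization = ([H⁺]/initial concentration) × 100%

Using Ka equilibrium: x² + Ka×x - Ka×C = 0. Solving: [H⁺] = 5.7849e-03. Percent = (5.7849e-03/0.16) × 100

Percent ionization = 3.62%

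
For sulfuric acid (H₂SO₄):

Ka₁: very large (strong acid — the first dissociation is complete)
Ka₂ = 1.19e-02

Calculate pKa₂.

pKa₂ = -log(Ka₂) = -log(1.19e-02) = 1.92.

pK_{a2} = 1.92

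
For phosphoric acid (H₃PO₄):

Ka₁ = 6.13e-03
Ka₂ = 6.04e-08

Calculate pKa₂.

pKa₂ = -log(Ka₂) = -log(6.04e-08) = 7.22.

pK_{a2} = 7.22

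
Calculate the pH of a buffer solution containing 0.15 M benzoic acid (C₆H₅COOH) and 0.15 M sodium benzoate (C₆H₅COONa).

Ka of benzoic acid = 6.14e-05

pKa = -log(6.14e-05) = 4.21. pH = pKa + log([A⁻]/[HA]) = 4.21 + log(0.15/0.15)

pH = 4.21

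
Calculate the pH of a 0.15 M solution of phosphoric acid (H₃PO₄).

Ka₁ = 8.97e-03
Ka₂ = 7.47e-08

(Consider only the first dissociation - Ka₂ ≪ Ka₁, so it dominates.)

First dissociation dominates. From Ka₁ = [H⁺][HA⁻]/[H₂A], x² + Ka₁·x − Ka₁·C = 0 with C = 0.15 M and Ka₁ = 8.97e-03. Solving: [H⁺] = (−Ka₁ + √(Ka₁² + 4·Ka₁·C)) / 2 = 3.2469e-02 M. pH = -log(3.2469e-02) = 1.49.

pH = 1.49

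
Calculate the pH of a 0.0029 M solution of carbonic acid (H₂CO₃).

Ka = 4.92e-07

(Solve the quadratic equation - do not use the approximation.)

x² + Ka×x - Ka×C = 0. Using quadratic formula: [H⁺] = 3.7528e-05

pH = 4.43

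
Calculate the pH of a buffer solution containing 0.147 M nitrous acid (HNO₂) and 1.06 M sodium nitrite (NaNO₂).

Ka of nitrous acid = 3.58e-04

pKa = -log(3.58e-04) = 3.45. pH = pKa + log([A⁻]/[HA]) = 3.45 + log(1.06/0.147)

pH = 4.30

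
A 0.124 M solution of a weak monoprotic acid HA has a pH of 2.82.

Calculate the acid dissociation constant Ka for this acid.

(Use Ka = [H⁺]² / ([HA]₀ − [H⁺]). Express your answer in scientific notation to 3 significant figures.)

[H⁺] = 10^(−pH) = 10^(−2.82) = 1.514e-03 M. For HA ⇌ H⁺ + A⁻, Ka = [H⁺][A⁻]/[HA] = [H⁺]² / ([HA]₀ − [H⁺]) = (1.514e-03)² / (0.124 − 1.514e-03) = 1.87e-05.

K_a = 1.87e-05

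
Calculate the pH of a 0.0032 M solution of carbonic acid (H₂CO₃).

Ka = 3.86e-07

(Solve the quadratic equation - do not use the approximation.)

x² + Ka×x - Ka×C = 0. Using quadratic formula: [H⁺] = 3.4953e-05

pH = 4.46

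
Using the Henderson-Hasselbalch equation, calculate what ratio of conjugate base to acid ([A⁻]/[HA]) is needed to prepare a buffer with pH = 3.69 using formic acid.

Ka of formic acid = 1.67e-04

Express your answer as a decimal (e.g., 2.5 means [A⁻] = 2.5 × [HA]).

pKa = -log(1.67e-04) = 3.7773. pH = pKa + log([A⁻]/[HA]), so log([A⁻]/[HA]) = pH − pKa = 3.69 − 3.7773 = -0.0873. [A⁻]/[HA] = 10^(-0.0873) = 0.818

[A⁻]/[HA] = 0.818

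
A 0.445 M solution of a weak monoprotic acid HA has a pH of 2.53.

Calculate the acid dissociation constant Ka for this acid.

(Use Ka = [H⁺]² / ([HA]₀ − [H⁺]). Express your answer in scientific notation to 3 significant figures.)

[H⁺] = 10^(−pH) = 10^(−2.53) = 2.951e-03 M. For HA ⇌ H⁺ + A⁻, Ka = [H⁺][A⁻]/[HA] = [H⁺]² / ([HA]₀ − [H⁺]) = (2.951e-03)² / (0.445 − 2.951e-03) = 1.97e-05.

K_a = 1.97e-05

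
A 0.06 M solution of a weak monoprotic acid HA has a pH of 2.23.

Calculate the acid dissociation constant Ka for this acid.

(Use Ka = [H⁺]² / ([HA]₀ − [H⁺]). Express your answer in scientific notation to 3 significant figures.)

[H⁺] = 10^(−pH) = 10^(−2.23) = 5.888e-03 M. For HA ⇌ H⁺ + A⁻, Ka = [H⁺][A⁻]/[HA] = [H⁺]² / ([HA]₀ − [H⁺]) = (5.888e-03)² / (0.06 − 5.888e-03) = 6.41e-04.

K_a = 6.41e-04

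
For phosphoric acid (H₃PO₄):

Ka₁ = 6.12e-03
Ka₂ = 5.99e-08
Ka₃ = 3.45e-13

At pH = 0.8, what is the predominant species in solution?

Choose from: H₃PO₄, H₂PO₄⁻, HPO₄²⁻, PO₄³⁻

pKa₁ = 2.21, pKa₂ = 7.22, pKa₃ = 12.46. For a polyprotic acid the predominant species crosses at each pKa: below pKa_n the protonated form dominates, above it the deprotonated form does. At pH = 0.8, the predominant species is H₃PO₄.

H₃PO₄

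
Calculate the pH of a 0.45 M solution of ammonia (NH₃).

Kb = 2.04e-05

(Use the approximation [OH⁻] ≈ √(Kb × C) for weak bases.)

[OH⁻] = √(Kb × C) = √(2.04e-05 × 0.45) = 3.0299e-03. pOH = 2.52, pH = 14 - pOH

pH = 11.48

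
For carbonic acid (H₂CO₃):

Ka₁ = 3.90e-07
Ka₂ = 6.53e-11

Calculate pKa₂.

pKa₂ = -log(Ka₂) = -log(6.53e-11) = 10.19.

pK_{a2} = 10.19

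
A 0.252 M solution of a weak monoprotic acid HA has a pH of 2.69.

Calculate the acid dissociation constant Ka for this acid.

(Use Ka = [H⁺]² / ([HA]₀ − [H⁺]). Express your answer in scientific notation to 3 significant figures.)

[H⁺] = 10^(−pH) = 10^(−2.69) = 2.042e-03 M. For HA ⇌ H⁺ + A⁻, Ka = [H⁺][A⁻]/[HA] = [H⁺]² / ([HA]₀ − [H⁺]) = (2.042e-03)² / (0.252 − 2.042e-03) = 1.67e-05.

K_a = 1.67e-05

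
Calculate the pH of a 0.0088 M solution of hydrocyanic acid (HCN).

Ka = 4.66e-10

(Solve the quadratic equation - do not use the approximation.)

x² + Ka×x - Ka×C = 0. Using quadratic formula: [H⁺] = 2.0248e-06

pH = 5.69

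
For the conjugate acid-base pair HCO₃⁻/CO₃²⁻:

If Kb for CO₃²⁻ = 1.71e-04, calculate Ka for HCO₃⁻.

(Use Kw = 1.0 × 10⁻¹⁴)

For a conjugate pair Ka × Kb = Kw, so Ka = Kw/Kb = 1.0 × 10⁻¹⁴ / 1.71e-04 = 5.85e-11.

K_a = 5.85e-11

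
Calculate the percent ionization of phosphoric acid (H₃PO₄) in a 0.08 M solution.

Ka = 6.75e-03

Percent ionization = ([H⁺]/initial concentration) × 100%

Using Ka equilibrium: x² + Ka×x - Ka×C = 0. Solving: [H⁺] = 2.0107e-02. Percent = (2.0107e-02/0.08) × 100

Percent ionization = 25.1%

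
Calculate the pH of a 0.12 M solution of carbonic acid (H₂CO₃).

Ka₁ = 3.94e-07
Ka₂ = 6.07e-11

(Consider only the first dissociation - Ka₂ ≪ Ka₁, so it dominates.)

First dissociation dominates. From Ka₁ = [H⁺][HA⁻]/[H₂A], x² + Ka₁·x − Ka₁·C = 0 with C = 0.12 M and Ka₁ = 3.94e-07. Solving: [H⁺] = (−Ka₁ + √(Ka₁² + 4·Ka₁·C)) / 2 = 2.1724e-04 M. pH = -log(2.1724e-04) = 3.66.

pH = 3.66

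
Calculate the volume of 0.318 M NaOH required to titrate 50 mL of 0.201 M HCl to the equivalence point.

At equivalence: moles acid = moles base. moles HCl = 0.201 × 50/1000 = 0.01005 mol. V_base = moles / 0.318 × 1000 = 31.6 mL.

V_{base} = 31.6 mL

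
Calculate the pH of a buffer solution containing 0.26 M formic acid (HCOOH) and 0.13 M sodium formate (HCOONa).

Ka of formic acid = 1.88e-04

pKa = -log(1.88e-04) = 3.73. pH = pKa + log([A⁻]/[HA]) = 3.73 + log(0.13/0.26)

pH = 3.42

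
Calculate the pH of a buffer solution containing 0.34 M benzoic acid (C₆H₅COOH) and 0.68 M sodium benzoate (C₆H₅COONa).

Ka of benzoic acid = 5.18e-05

pKa = -log(5.18e-05) = 4.29. pH = pKa + log([A⁻]/[HA]) = 4.29 + log(0.68/0.34)

pH = 4.59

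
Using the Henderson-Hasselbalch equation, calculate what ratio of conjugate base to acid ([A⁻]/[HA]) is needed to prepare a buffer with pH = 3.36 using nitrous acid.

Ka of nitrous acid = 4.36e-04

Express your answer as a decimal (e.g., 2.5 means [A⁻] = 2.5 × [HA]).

pKa = -log(4.36e-04) = 3.3605. pH = pKa + log([A⁻]/[HA]), so log([A⁻]/[HA]) = pH − pKa = 3.36 − 3.3605 = -0.0005. [A⁻]/[HA] = 10^(-0.0005) = 0.999

[A⁻]/[HA] = 0.999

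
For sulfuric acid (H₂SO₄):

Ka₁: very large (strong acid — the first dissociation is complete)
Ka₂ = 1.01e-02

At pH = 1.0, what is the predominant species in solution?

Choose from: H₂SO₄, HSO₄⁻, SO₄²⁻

The first dissociation is complete, so H₂SO₄ itself is never the predominant species in water; pKa₂ = -log(1.01e-02) = 2.00. For a polyprotic acid the predominant species crosses at each pKa: below pKa_n the protonated form dominates, above it the deprotonated form does. At pH = 1.0, the predominant species is HSO₄⁻.

HSO₄⁻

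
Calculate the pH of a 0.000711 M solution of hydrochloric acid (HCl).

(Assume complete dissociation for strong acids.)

[H⁺] = 0.000711 M for strong acid. pH = -log[H⁺] = -log(0.000711)

pH = 3.15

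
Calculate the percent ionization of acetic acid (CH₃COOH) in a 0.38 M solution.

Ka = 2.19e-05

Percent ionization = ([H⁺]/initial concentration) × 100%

Using Ka equilibrium: x² + Ka×x - Ka×C = 0. Solving: [H⁺] = 2.8739e-03. Percent = (2.8739e-03/0.38) × 100

Percent ionization = 0.756%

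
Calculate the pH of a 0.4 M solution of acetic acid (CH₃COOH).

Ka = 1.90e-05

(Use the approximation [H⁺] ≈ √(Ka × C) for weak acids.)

[H⁺] = √(Ka × C) = √(1.90e-05 × 0.4) = 2.7568e-03. pH = -log(2.7568e-03)

pH = 2.56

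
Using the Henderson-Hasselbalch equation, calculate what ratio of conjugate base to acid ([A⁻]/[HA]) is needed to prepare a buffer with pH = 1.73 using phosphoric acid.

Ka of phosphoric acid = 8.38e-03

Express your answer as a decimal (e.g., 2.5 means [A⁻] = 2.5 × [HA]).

pKa = -log(8.38e-03) = 2.0768. pH = pKa + log([A⁻]/[HA]), so log([A⁻]/[HA]) = pH − pKa = 1.73 − 2.0768 = -0.3468. [A⁻]/[HA] = 10^(-0.3468) = 0.450

[A⁻]/[HA] = 0.450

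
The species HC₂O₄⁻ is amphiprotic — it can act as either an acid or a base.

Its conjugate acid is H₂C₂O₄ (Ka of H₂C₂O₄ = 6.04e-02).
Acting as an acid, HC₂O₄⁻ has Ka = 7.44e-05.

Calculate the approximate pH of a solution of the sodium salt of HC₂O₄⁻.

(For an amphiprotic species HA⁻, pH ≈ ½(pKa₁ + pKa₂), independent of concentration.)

pKa₁ = -log(6.04e-02) = 1.22; pKa₂ = -log(7.44e-05) = 4.13. For an amphiprotic species, pH ≈ ½(pKa₁ + pKa₂) = ½(1.22 + 4.13) = 2.67.

pH = 2.67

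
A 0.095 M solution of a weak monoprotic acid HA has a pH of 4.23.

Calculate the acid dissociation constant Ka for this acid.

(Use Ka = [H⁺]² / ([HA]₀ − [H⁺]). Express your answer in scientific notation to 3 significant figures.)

[H⁺] = 10^(−pH) = 10^(−4.23) = 5.888e-05 M. For HA ⇌ H⁺ + A⁻, Ka = [H⁺][A⁻]/[HA] = [H⁺]² / ([HA]₀ − [H⁺]) = (5.888e-05)² / (0.095 − 5.888e-05) = 3.65e-08.

K_a = 3.65e-08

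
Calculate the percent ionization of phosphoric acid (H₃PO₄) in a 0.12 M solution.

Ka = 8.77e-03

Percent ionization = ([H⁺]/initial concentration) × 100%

Using Ka equilibrium: x² + Ka×x - Ka×C = 0. Solving: [H⁺] = 2.8351e-02. Percent = (2.8351e-02/0.12) × 100

Percent ionization = 23.6%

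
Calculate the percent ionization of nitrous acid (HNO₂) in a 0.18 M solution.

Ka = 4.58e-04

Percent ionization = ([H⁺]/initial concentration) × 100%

Using Ka equilibrium: x² + Ka×x - Ka×C = 0. Solving: [H⁺] = 8.8535e-03. Percent = (8.8535e-03/0.18) × 100

Percent ionization = 4.92%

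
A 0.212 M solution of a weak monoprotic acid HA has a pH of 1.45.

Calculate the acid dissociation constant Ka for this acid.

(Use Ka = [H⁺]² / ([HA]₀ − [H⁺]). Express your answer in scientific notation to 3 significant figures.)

[H⁺] = 10^(−pH) = 10^(−1.45) = 3.548e-02 M. For HA ⇌ H⁺ + A⁻, Ka = [H⁺][A⁻]/[HA] = [H⁺]² / ([HA]₀ − [H⁺]) = (3.548e-02)² / (0.212 − 3.548e-02) = 7.13e-03.

K_a = 7.13e-03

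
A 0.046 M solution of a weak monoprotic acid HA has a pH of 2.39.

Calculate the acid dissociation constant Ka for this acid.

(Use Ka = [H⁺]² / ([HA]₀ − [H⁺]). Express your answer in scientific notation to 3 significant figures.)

[H⁺] = 10^(−pH) = 10^(−2.39) = 4.074e-03 M. For HA ⇌ H⁺ + A⁻, Ka = [H⁺][A⁻]/[HA] = [H⁺]² / ([HA]₀ − [H⁺]) = (4.074e-03)² / (0.046 − 4.074e-03) = 3.96e-04.

K_a = 3.96e-04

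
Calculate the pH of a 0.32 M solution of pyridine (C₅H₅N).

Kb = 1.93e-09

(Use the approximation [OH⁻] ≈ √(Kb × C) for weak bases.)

[OH⁻] = √(Kb × C) = √(1.93e-09 × 0.32) = 2.4852e-05. pOH = 4.60, pH = 14 - pOH

pH = 9.40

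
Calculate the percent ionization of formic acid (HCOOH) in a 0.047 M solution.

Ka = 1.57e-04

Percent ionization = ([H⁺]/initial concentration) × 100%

Using Ka equilibrium: x² + Ka×x - Ka×C = 0. Solving: [H⁺] = 2.6391e-03. Percent = (2.6391e-03/0.047) × 100

Percent ionization = 5.62%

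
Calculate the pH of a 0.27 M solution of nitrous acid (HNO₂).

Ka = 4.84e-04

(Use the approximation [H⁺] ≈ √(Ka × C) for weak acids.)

[H⁺] = √(Ka × C) = √(4.84e-04 × 0.27) = 1.1432e-02. pH = -log(1.1432e-02)

pH = 1.94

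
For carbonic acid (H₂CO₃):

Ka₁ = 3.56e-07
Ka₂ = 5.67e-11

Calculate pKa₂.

pKa₂ = -log(Ka₂) = -log(5.67e-11) = 10.25.

pK_{a2} = 10.25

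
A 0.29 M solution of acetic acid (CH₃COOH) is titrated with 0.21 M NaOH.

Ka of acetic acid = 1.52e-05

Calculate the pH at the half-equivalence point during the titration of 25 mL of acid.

At half-equivalence [HA] = [A⁻], so Henderson-Hasselbalch gives pH = pKa = -log(1.52e-05) = 4.82.

pH = pKa = 4.82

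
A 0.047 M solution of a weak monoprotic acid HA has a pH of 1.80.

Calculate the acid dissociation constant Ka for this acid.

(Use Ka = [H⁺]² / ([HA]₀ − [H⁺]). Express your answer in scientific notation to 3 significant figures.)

[H⁺] = 10^(−pH) = 10^(−1.80) = 1.585e-02 M. For HA ⇌ H⁺ + A⁻, Ka = [H⁺][A⁻]/[HA] = [H⁺]² / ([HA]₀ − [H⁺]) = (1.585e-02)² / (0.047 − 1.585e-02) = 8.06e-03.

K_a = 8.06e-03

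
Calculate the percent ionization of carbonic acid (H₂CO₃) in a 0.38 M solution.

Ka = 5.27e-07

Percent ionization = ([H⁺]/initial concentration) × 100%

Using Ka equilibrium: x² + Ka×x - Ka×C = 0. Solving: [H⁺] = 4.4724e-04. Percent = (4.4724e-04/0.38) × 100

Percent ionization = 0.118%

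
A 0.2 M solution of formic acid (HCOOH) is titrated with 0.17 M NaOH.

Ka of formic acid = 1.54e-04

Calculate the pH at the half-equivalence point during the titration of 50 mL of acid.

At half-equivalence [HA] = [A⁻], so Henderson-Hasselbalch gives pH = pKa = -log(1.54e-04) = 3.81.

pH = pKa = 3.81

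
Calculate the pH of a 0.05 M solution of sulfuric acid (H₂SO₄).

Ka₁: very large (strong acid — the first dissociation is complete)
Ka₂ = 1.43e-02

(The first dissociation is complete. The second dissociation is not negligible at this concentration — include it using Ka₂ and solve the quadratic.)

First dissociation is complete: [H⁺]₀ = [HSO₄⁻]₀ = C = 0.05 M. Second dissociation HSO₄⁻ ⇌ H⁺ + SO₄²⁻: let x = [SO₄²⁻]. Ka₂ = (C + x)·x / (C − x) = 1.43e-02 → x² + (C + Ka₂)·x − Ka₂·C = 0 → x² + 0.06430·x − 7.150e-04 = 0. x = (−0.06430 + √(0.06430² + 4 × 7.150e-04)) / 2 = 9.6665e-03 M. [H⁺] = C + x = 0.05 + 9.6665e-03 = 5.9667e-02 M. pH = -log(5.9667e-02) = 1.22.

pH = 1.22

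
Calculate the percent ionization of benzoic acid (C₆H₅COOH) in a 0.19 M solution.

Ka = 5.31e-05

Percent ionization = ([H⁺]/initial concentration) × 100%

Using Ka equilibrium: x² + Ka×x - Ka×C = 0. Solving: [H⁺] = 3.1499e-03. Percent = (3.1499e-03/0.19) × 100

Percent ionization = 1.66%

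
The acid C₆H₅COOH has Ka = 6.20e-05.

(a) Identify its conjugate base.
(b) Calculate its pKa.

(a) The conjugate base is formed by removing one H⁺ from C₆H₅COOH, giving C₆H₅COO⁻. (b) pKa = -log(Ka) = -log(6.20e-05) = 4.21.

Conjugate base: C₆H₅COO⁻; pK_a = 4.21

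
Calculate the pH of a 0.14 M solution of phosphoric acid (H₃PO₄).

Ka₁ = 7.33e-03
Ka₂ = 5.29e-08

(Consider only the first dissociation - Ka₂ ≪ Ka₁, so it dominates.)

First dissociation dominates. From Ka₁ = [H⁺][HA⁻]/[H₂A], x² + Ka₁·x − Ka₁·C = 0 with C = 0.14 M and Ka₁ = 7.33e-03. Solving: [H⁺] = (−Ka₁ + √(Ka₁² + 4·Ka₁·C)) / 2 = 2.8578e-02 M. pH = -log(2.8578e-02) = 1.54.

pH = 1.54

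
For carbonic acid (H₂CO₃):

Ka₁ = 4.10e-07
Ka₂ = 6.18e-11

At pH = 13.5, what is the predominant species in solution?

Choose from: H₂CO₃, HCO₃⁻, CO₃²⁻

pKa₁ = 6.39, pKa₂ = 10.21. For a polyprotic acid the predominant species crosses at each pKa: below pKa_n the protonated form dominates, above it the deprotonated form does. At pH = 13.5, the predominant species is CO₃²⁻.

CO₃²⁻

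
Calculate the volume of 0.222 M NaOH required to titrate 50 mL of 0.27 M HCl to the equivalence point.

At equivalence: moles acid = moles base. moles HCl = 0.27 × 50/1000 = 0.0135 mol. V_base = moles / 0.222 × 1000 = 60.8 mL.

V_{base} = 60.8 mL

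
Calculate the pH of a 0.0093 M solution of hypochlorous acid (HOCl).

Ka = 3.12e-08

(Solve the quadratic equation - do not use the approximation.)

x² + Ka×x - Ka×C = 0. Using quadratic formula: [H⁺] = 1.7018e-05

pH = 4.77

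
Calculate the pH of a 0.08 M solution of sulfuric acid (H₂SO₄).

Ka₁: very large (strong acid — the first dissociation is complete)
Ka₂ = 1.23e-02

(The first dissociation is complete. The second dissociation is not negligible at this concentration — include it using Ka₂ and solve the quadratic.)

First dissociation is complete: [H⁺]₀ = [HSO₄⁻]₀ = C = 0.08 M. Second dissociation HSO₄⁻ ⇌ H⁺ + SO₄²⁻: let x = [SO₄²⁻]. Ka₂ = (C + x)·x / (C − x) = 1.23e-02 → x² + (C + Ka₂)·x − Ka₂·C = 0 → x² + 0.09230·x − 9.840e-04 = 0. x = (−0.09230 + √(0.09230² + 4 × 9.840e-04)) / 2 = 9.6516e-03 M. [H⁺] = C + x = 0.08 + 9.6516e-03 = 8.9652e-02 M. pH = -log(8.9652e-02) = 1.05.

pH = 1.05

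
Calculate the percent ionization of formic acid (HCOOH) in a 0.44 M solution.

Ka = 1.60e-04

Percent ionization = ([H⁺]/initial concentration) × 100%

Using Ka equilibrium: x² + Ka×x - Ka×C = 0. Solving: [H⁺] = 8.3109e-03. Percent = (8.3109e-03/0.44) × 100

Percent ionization = 1.89%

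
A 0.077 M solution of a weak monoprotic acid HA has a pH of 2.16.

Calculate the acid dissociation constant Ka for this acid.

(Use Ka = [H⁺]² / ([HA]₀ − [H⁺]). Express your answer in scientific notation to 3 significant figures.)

[H⁺] = 10^(−pH) = 10^(−2.16) = 6.918e-03 M. For HA ⇌ H⁺ + A⁻, Ka = [H⁺][A⁻]/[HA] = [H⁺]² / ([HA]₀ − [H⁺]) = (6.918e-03)² / (0.077 − 6.918e-03) = 6.83e-04.

K_a = 6.83e-04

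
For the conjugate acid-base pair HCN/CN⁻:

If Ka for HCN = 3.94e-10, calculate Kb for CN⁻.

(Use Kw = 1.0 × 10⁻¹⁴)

For a conjugate pair Ka × Kb = Kw, so Kb = Kw/Ka = 1.0 × 10⁻¹⁴ / 3.94e-10 = 2.54e-05.

K_b = 2.54e-05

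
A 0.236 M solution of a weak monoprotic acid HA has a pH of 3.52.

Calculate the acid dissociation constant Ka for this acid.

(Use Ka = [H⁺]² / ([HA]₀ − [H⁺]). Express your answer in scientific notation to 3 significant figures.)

[H⁺] = 10^(−pH) = 10^(−3.52) = 3.020e-04 M. For HA ⇌ H⁺ + A⁻, Ka = [H⁺][A⁻]/[HA] = [H⁺]² / ([HA]₀ − [H⁺]) = (3.020e-04)² / (0.236 − 3.020e-04) = 3.87e-07.

K_a = 3.87e-07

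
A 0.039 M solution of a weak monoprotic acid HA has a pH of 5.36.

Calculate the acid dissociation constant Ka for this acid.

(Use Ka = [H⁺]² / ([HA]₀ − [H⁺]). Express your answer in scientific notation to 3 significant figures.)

[H⁺] = 10^(−pH) = 10^(−5.36) = 4.365e-06 M. For HA ⇌ H⁺ + A⁻, Ka = [H⁺][A⁻]/[HA] = [H⁺]² / ([HA]₀ − [H⁺]) = (4.365e-06)² / (0.039 − 4.365e-06) = 4.89e-10.

K_a = 4.89e-10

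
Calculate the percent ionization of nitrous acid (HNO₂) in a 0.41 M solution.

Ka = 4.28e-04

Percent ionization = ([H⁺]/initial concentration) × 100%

Using Ka equilibrium: x² + Ka×x - Ka×C = 0. Solving: [H⁺] = 1.3035e-02. Percent = (1.3035e-02/0.41) × 100

Percent ionization = 3.18%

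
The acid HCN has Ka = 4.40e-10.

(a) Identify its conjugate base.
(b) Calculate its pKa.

(a) The conjugate base is formed by removing one H⁺ from HCN, giving CN⁻. (b) pKa = -log(Ka) = -log(4.40e-10) = 9.36.

Conjugate base: CN⁻; pK_a = 9.36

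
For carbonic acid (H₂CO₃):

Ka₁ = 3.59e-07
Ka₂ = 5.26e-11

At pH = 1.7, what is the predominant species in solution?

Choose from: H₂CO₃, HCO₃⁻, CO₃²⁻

pKa₁ = 6.44, pKa₂ = 10.28. For a polyprotic acid the predominant species crosses at each pKa: below pKa_n the protonated form dominates, above it the deprotonated form does. At pH = 1.7, the predominant species is H₂CO₃.

H₂CO₃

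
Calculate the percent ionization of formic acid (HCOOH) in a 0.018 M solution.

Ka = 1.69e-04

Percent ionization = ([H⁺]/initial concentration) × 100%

Using Ka equilibrium: x² + Ka×x - Ka×C = 0. Solving: [H⁺] = 1.6617e-03. Percent = (1.6617e-03/0.018) × 100

Percent ionization = 9.23%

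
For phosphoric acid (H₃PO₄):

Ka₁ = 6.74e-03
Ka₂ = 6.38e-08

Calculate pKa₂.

pKa₂ = -log(Ka₂) = -log(6.38e-08) = 7.20.

pK_{a2} = 7.20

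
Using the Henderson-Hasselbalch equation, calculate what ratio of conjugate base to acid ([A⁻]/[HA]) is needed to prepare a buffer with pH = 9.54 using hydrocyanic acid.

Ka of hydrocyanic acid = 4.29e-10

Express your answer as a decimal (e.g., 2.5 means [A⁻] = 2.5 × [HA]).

pKa = -log(4.29e-10) = 9.3675. pH = pKa + log([A⁻]/[HA]), so log([A⁻]/[HA]) = pH − pKa = 9.54 − 9.3675 = 0.1725. [A⁻]/[HA] = 10^(0.1725) = 1.49

[A⁻]/[HA] = 1.49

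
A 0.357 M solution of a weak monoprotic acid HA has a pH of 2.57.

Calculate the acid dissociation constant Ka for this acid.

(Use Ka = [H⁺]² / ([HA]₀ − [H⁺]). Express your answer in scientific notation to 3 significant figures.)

[H⁺] = 10^(−pH) = 10^(−2.57) = 2.692e-03 M. For HA ⇌ H⁺ + A⁻, Ka = [H⁺][A⁻]/[HA] = [H⁺]² / ([HA]₀ − [H⁺]) = (2.692e-03)² / (0.357 − 2.692e-03) = 2.04e-05.

K_a = 2.04e-05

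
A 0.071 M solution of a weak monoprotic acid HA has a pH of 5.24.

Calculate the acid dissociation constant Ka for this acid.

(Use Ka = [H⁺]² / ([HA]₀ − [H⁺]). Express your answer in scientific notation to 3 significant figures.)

[H⁺] = 10^(−pH) = 10^(−5.24) = 5.754e-06 M. For HA ⇌ H⁺ + A⁻, Ka = [H⁺][A⁻]/[HA] = [H⁺]² / ([HA]₀ − [H⁺]) = (5.754e-06)² / (0.071 − 5.754e-06) = 4.66e-10.

K_a = 4.66e-10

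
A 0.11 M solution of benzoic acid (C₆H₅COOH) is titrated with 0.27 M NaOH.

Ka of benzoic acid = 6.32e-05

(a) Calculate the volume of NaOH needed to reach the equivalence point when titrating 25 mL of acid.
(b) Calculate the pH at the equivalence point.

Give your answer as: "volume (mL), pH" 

moles acid = 0.11 × 25/1000 = 0.00275 mol; V_base = moles/0.27 × 1000 = 10.2 mL. At equivalence only the conjugate base is present: [A⁻] = 0.00275/0.035 = 7.8158e-02 M. Kb = Kw/Ka = 1.58e-10; [OH⁻] = √(Kb × [A⁻]) = 3.5166e-06; pOH = 5.45; pH = 14 - pOH = 8.55.

V = 10.2 mL, pH = 8.55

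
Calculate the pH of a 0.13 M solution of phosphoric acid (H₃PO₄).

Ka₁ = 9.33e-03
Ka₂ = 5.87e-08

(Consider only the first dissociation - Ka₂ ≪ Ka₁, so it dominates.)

First dissociation dominates. From Ka₁ = [H⁺][HA⁻]/[H₂A], x² + Ka₁·x − Ka₁·C = 0 with C = 0.13 M and Ka₁ = 9.33e-03. Solving: [H⁺] = (−Ka₁ + √(Ka₁² + 4·Ka₁·C)) / 2 = 3.0473e-02 M. pH = -log(3.0473e-02) = 1.52.

pH = 1.52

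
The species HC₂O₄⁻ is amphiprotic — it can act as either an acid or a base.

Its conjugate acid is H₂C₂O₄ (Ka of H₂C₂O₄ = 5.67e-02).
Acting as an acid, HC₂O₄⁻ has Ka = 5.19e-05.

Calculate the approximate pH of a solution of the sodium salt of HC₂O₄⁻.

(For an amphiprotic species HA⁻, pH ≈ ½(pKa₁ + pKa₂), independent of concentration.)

pKa₁ = -log(5.67e-02) = 1.25; pKa₂ = -log(5.19e-05) = 4.28. For an amphiprotic species, pH ≈ ½(pKa₁ + pKa₂) = ½(1.25 + 4.28) = 2.77.

pH = 2.77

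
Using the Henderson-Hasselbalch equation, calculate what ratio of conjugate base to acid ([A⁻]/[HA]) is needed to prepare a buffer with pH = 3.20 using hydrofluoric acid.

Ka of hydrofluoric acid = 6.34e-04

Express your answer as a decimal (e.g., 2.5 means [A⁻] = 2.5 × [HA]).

pKa = -log(6.34e-04) = 3.1979. pH = pKa + log([A⁻]/[HA]), so log([A⁻]/[HA]) = pH − pKa = 3.20 − 3.1979 = 0.0021. [A⁻]/[HA] = 10^(0.0021) = 1.00

[A⁻]/[HA] = 1.00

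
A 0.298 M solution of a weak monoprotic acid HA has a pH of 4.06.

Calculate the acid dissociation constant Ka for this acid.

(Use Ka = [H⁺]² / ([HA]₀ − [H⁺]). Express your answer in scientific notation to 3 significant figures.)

[H⁺] = 10^(−pH) = 10^(−4.06) = 8.710e-05 M. For HA ⇌ H⁺ + A⁻, Ka = [H⁺][A⁻]/[HA] = [H⁺]² / ([HA]₀ − [H⁺]) = (8.710e-05)² / (0.298 − 8.710e-05) = 2.55e-08.

K_a = 2.55e-08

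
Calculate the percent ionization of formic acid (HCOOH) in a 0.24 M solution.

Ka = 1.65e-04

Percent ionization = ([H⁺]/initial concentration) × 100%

Using Ka equilibrium: x² + Ka×x - Ka×C = 0. Solving: [H⁺] = 6.2109e-03. Percent = (6.2109e-03/0.24) × 100

Percent ionization = 2.59%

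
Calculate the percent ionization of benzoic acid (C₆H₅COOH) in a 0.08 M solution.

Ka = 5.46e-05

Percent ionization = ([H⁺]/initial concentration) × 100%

Using Ka equilibrium: x² + Ka×x - Ka×C = 0. Solving: [H⁺] = 2.0629e-03. Percent = (2.0629e-03/0.08) × 100

Percent ionization = 2.58%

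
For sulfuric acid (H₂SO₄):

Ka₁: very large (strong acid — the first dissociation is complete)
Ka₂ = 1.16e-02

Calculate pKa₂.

pKa₂ = -log(Ka₂) = -log(1.16e-02) = 1.94.

pK_{a2} = 1.94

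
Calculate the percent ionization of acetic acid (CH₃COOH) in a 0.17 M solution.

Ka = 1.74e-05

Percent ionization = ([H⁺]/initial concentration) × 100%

Using Ka equilibrium: x² + Ka×x - Ka×C = 0. Solving: [H⁺] = 1.7112e-03. Percent = (1.7112e-03/0.17) × 100

Percent ionization = 1.01%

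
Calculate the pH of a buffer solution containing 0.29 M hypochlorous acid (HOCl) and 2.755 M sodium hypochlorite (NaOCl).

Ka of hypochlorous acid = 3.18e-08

pKa = -log(3.18e-08) = 7.50. pH = pKa + log([A⁻]/[HA]) = 7.50 + log(2.755/0.29)

pH = 8.48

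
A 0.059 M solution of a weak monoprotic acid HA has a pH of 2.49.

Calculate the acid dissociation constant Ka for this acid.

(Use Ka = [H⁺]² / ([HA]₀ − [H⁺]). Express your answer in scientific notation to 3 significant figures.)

[H⁺] = 10^(−pH) = 10^(−2.49) = 3.236e-03 M. For HA ⇌ H⁺ + A⁻, Ka = [H⁺][A⁻]/[HA] = [H⁺]² / ([HA]₀ − [H⁺]) = (3.236e-03)² / (0.059 − 3.236e-03) = 1.88e-04.

K_a = 1.88e-04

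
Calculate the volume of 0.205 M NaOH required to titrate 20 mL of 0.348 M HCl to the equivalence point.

At equivalence: moles acid = moles base. moles HCl = 0.348 × 20/1000 = 0.00696 mol. V_base = moles / 0.205 × 1000 = 34.0 mL.

V_{base} = 34.0 mL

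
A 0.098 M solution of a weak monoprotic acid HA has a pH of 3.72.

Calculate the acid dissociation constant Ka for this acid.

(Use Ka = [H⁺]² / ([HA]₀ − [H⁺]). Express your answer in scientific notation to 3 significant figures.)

[H⁺] = 10^(−pH) = 10^(−3.72) = 1.905e-04 M. For HA ⇌ H⁺ + A⁻, Ka = [H⁺][A⁻]/[HA] = [H⁺]² / ([HA]₀ − [H⁺]) = (1.905e-04)² / (0.098 − 1.905e-04) = 3.71e-07.

K_a = 3.71e-07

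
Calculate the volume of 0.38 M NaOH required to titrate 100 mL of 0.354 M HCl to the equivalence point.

At equivalence: moles acid = moles base. moles HCl = 0.354 × 100/1000 = 0.0354 mol. V_base = moles / 0.38 × 1000 = 93.2 mL.

V_{base} = 93.2 mL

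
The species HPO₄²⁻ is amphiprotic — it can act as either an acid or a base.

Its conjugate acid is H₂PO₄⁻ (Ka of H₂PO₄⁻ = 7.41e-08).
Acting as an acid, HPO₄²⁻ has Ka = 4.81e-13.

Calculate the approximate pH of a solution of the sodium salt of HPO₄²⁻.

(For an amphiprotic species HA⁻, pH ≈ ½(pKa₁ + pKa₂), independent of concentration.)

pKa₁ = -log(7.41e-08) = 7.13; pKa₂ = -log(4.81e-13) = 12.32. For an amphiprotic species, pH ≈ ½(pKa₁ + pKa₂) = ½(7.13 + 12.32) = 9.72.

pH = 9.72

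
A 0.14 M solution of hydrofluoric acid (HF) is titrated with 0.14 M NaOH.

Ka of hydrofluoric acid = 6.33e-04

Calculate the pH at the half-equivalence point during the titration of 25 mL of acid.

At half-equivalence [HA] = [A⁻], so Henderson-Hasselbalch gives pH = pKa = -log(6.33e-04) = 3.20.

pH = pKa = 3.20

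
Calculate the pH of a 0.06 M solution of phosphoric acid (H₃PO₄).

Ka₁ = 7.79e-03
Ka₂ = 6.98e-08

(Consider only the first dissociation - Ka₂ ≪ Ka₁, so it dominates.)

First dissociation dominates. From Ka₁ = [H⁺][HA⁻]/[H₂A], x² + Ka₁·x − Ka₁·C = 0 with C = 0.06 M and Ka₁ = 7.79e-03. Solving: [H⁺] = (−Ka₁ + √(Ka₁² + 4·Ka₁·C)) / 2 = 1.8072e-02 M. pH = -log(1.8072e-02) = 1.74.

pH = 1.74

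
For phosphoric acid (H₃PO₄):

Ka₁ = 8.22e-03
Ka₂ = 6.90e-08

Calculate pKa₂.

pKa₂ = -log(Ka₂) = -log(6.90e-08) = 7.16.

pK_{a2} = 7.16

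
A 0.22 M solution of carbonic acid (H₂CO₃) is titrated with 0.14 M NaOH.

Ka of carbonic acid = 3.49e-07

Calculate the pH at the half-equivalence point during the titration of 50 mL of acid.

At half-equivalence [HA] = [A⁻], so Henderson-Hasselbalch gives pH = pKa = -log(3.49e-07) = 6.46.

pH = pKa = 6.46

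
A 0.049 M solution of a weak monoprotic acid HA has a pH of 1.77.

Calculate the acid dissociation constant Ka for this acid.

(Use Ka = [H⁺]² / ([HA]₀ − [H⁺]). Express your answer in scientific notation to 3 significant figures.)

[H⁺] = 10^(−pH) = 10^(−1.77) = 1.698e-02 M. For HA ⇌ H⁺ + A⁻, Ka = [H⁺][A⁻]/[HA] = [H⁺]² / ([HA]₀ − [H⁺]) = (1.698e-02)² / (0.049 − 1.698e-02) = 9.01e-03.

K_a = 9.01e-03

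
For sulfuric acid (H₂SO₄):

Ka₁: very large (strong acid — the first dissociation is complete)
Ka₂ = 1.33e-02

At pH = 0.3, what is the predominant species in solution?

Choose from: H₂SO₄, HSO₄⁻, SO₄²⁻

The first dissociation is complete, so H₂SO₄ itself is never the predominant species in water; pKa₂ = -log(1.33e-02) = 1.88. For a polyprotic acid the predominant species crosses at each pKa: below pKa_n the protonated form dominates, above it the deprotonated form does. At pH = 0.3, the predominant species is HSO₄⁻.

HSO₄⁻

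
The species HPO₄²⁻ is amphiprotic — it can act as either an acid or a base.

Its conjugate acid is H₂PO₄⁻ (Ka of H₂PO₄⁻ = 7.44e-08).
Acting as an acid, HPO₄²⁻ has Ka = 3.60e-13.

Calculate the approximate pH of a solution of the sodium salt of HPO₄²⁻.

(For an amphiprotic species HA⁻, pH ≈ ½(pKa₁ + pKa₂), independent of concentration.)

pKa₁ = -log(7.44e-08) = 7.13; pKa₂ = -log(3.60e-13) = 12.44. For an amphiprotic species, pH ≈ ½(pKa₁ + pKa₂) = ½(7.13 + 12.44) = 9.79.

pH = 9.79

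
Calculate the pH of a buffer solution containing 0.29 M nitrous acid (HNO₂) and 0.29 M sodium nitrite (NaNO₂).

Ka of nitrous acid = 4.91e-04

pKa = -log(4.91e-04) = 3.31. pH = pKa + log([A⁻]/[HA]) = 3.31 + log(0.29/0.29)

pH = 3.31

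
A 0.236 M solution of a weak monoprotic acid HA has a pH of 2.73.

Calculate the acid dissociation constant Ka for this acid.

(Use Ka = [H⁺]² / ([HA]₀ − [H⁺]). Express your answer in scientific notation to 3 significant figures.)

[H⁺] = 10^(−pH) = 10^(−2.73) = 1.862e-03 M. For HA ⇌ H⁺ + A⁻, Ka = [H⁺][A⁻]/[HA] = [H⁺]² / ([HA]₀ − [H⁺]) = (1.862e-03)² / (0.236 − 1.862e-03) = 1.48e-05.

K_a = 1.48e-05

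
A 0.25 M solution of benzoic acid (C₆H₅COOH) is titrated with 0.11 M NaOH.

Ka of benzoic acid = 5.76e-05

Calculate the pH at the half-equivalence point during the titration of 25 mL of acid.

At half-equivalence [HA] = [A⁻], so Henderson-Hasselbalch gives pH = pKa = -log(5.76e-05) = 4.24.

pH = pKa = 4.24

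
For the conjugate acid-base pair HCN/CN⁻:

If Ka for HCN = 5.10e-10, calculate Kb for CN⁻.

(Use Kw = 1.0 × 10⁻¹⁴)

For a conjugate pair Ka × Kb = Kw, so Kb = Kw/Ka = 1.0 × 10⁻¹⁴ / 5.10e-10 = 1.96e-05.

K_b = 1.96e-05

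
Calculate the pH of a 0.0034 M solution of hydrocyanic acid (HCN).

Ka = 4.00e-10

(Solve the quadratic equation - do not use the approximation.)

x² + Ka×x - Ka×C = 0. Using quadratic formula: [H⁺] = 1.1660e-06

pH = 5.93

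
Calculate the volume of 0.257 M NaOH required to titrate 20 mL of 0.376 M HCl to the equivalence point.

At equivalence: moles acid = moles base. moles HCl = 0.376 × 20/1000 = 0.00752 mol. V_base = moles / 0.257 × 1000 = 29.3 mL.

V_{base} = 29.3 mL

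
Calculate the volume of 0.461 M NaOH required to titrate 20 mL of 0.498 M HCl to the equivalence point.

At equivalence: moles acid = moles base. moles HCl = 0.498 × 20/1000 = 0.00996 mol. V_base = moles / 0.461 × 1000 = 21.6 mL.

V_{base} = 21.6 mL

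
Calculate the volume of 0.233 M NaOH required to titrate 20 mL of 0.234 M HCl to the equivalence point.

At equivalence: moles acid = moles base. moles HCl = 0.234 × 20/1000 = 0.00468 mol. V_base = moles / 0.233 × 1000 = 20.1 mL.

V_{base} = 20.1 mL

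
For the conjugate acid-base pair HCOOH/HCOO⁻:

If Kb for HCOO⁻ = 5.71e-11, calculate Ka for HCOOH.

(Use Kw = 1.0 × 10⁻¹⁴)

For a conjugate pair Ka × Kb = Kw, so Ka = Kw/Kb = 1.0 × 10⁻¹⁴ / 5.71e-11 = 1.75e-04.

K_a = 1.75e-04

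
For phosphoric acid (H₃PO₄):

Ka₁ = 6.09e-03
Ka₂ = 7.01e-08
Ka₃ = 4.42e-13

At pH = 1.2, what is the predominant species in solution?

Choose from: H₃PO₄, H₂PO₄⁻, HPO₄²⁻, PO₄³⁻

pKa₁ = 2.22, pKa₂ = 7.15, pKa₃ = 12.35. For a polyprotic acid the predominant species crosses at each pKa: below pKa_n the protonated form dominates, above it the deprotonated form does. At pH = 1.2, the predominant species is H₃PO₄.

H₃PO₄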